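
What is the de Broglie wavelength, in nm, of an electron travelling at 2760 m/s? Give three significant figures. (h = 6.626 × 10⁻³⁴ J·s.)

λ = 264 nm

p = mv = 9.109 × 10⁻³¹ × 2760 = 2.514 × 10⁻²⁷ kg·m/s.
λ = h/p = 6.626 × 10⁻³⁴ / 2.514 × 10⁻²⁷ = 2.64 × 10⁻⁷ m = 264 nm.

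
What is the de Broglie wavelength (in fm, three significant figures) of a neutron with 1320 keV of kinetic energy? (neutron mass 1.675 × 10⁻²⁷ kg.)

λ = 24.9 fm

KE = 1320 keV = 2.115 × 10⁻¹³ J.
p = √(2mKE) = √(2 × 1.675 × 10⁻²⁷ × 2.115 × 10⁻¹³) = 2.662 × 10⁻²⁰ kg·m/s.
λ = h/p = 6.626 × 10⁻³⁴ / 2.662 × 10⁻²⁰ = 2.49 × 10⁻¹⁴ m = 24.9 fm.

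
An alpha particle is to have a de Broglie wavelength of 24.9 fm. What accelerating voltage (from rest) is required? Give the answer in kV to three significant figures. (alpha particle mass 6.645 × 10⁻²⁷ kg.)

V = 166 kV

p = h/λ = 6.626 × 10⁻³⁴ / 2.490 × 10⁻¹⁴ = 2.661 × 10⁻²⁰ kg·m/s.
KE = p²/(2m) = 5.328 × 10⁻¹⁴ J.
V = KE/2e = 5.328 × 10⁻¹⁴ / (2 × 1.602 × 10⁻¹⁹) = 166 kV.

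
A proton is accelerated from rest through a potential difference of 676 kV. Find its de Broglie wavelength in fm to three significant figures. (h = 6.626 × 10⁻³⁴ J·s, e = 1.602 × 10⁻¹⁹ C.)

KE = eV = 1.602 × 10⁻¹⁹ × 6.760 × 10⁵ = 1.083 × 10⁻¹³ J.
p = √(2mKE) = √(2 × 1.673 × 10⁻²⁷ × 1.083 × 10⁻¹³) = 1.904 × 10⁻²⁰ kg·m/s.
λ = h/p = 6.626 × 10⁻³⁴ / 1.904 × 10⁻²⁰ = 3.48 × 10⁻¹⁴ m = 34.8 fm.

λ = 34.8 fm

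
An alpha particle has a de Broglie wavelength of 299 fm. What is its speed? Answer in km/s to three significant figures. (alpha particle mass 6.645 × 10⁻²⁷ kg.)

p = h/λ = 6.626 × 10⁻³⁴ / 2.990 × 10⁻¹³ = 2.216 × 10⁻²¹ kg·m/s.
v = p/m = 2.216 × 10⁻²¹ / 6.645 × 10⁻²⁷ = 3.33 × 10⁵ m/s = 333 km/s.

v = 333 km/s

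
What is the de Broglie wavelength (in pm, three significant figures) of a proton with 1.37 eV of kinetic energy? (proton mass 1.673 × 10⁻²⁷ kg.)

KE = 1.37 eV = 2.195 × 10⁻¹⁹ J.
p = √(2mKE) = √(2 × 1.673 × 10⁻²⁷ × 2.195 × 10⁻¹⁹) = 2.710 × 10⁻²³ kg·m/s.
λ = h/p = 6.626 × 10⁻³⁴ / 2.710 × 10⁻²³ = 2.45 × 10⁻¹¹ m = 24.5 pm.

λ = 24.5 pm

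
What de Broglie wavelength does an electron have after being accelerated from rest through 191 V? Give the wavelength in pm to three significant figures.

λ = 88.7 pm

KE = eV = 1.602 × 10⁻¹⁹ × 191.0 = 3.060 × 10⁻¹⁷ J.
p = √(2mKE) = √(2 × 9.109 × 10⁻³¹ × 3.060 × 10⁻¹⁷) = 7.466 × 10⁻²⁴ kg·m/s.
λ = h/p = 6.626 × 10⁻³⁴ / 7.466 × 10⁻²⁴ = 8.87 × 10⁻¹¹ m = 88.7 pm.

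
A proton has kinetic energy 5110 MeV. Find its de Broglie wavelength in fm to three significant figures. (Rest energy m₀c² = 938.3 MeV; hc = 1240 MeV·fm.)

λ = 0.208 fm

Total energy E = KE + m₀c² = 5110 + 938.3 = 6048.3 MeV.
(pc)² = E² − (m₀c²)² = (6048.3)² − (938.3)² = 3.570 × 10⁷ MeV², so pc = 5975 MeV.
λ = hc/(pc) = 1240 MeV·fm / 5975 MeV = 0.208 fm.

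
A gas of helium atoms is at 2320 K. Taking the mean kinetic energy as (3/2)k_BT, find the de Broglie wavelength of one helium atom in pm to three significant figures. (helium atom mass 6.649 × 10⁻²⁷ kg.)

KE = (3/2)k_BT = 1.5 × 1.381 × 10⁻²³ × 2320 = 4.806 × 10⁻²⁰ J.
p = √(2mKE) = √(2 × 6.649 × 10⁻²⁷ × 4.806 × 10⁻²⁰) = 2.528 × 10⁻²³ kg·m/s.
λ = h/p = 2.62 × 10⁻¹¹ m = 26.2 pm.

λ = 26.2 pm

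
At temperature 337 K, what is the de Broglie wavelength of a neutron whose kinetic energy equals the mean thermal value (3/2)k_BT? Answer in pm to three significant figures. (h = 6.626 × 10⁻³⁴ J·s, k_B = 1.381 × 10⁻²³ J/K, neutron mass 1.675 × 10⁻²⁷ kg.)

KE = (3/2)k_BT = 1.5 × 1.381 × 10⁻²³ × 337 = 6.981 × 10⁻²¹ J.
p = √(2mKE) = √(2 × 1.675 × 10⁻²⁷ × 6.981 × 10⁻²¹) = 4.836 × 10⁻²⁴ kg·m/s.
λ = h/p = 1.37 × 10⁻¹⁰ m = 137 pm.

λ = 137 pm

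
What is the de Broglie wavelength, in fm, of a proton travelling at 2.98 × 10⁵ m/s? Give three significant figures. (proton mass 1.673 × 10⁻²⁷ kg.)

λ = 1330 fm

p = mv = 1.673 × 10⁻²⁷ × 2.98 × 10⁵ = 4.986 × 10⁻²² kg·m/s.
λ = h/p = 6.626 × 10⁻³⁴ / 4.986 × 10⁻²² = 1.33 × 10⁻¹² m = 1330 fm.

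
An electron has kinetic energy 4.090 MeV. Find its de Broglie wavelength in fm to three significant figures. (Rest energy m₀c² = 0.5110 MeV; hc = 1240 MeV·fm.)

Total energy E = KE + m₀c² = 4.090 + 0.5110 = 4.6010 MeV.
(pc)² = E² − (m₀c²)² = (4.6010)² − (0.5110)² = 20.91 MeV², so pc = 4.573 MeV.
λ = hc/(pc) = 1240 MeV·fm / 4.573 MeV = 271 fm.

λ = 271 fm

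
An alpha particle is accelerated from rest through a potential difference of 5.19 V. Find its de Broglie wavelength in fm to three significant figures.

λ = 4460 fm

KE = 2eV = 2 × 1.602 × 10⁻¹⁹ × 5.190 = 1.663 × 10⁻¹⁸ J.
p = √(2mKE) = √(2 × 6.645 × 10⁻²⁷ × 1.663 × 10⁻¹⁸) = 1.487 × 10⁻²² kg·m/s.
λ = h/p = 6.626 × 10⁻³⁴ / 1.487 × 10⁻²² = 4.46 × 10⁻¹² m = 4460 fm.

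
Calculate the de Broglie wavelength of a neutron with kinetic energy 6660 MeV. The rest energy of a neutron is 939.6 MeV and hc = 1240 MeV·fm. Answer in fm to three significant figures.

Total energy E = KE + m₀c² = 6660 + 939.6 = 7599.6 MeV.
(pc)² = E² − (m₀c²)² = (7599.6)² − (939.6)² = 5.687 × 10⁷ MeV², so pc = 7541 MeV.
λ = hc/(pc) = 1240 MeV·fm / 7541 MeV = 0.164 fm.

λ = 0.164 fm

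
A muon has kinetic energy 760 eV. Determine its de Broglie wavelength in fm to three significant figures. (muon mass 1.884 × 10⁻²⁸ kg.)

λ = 3090 fm

KE = 760 eV = 1.218 × 10⁻¹⁶ J.
p = √(2mKE) = √(2 × 1.884 × 10⁻²⁸ × 1.218 × 10⁻¹⁶) = 2.142 × 10⁻²² kg·m/s.
λ = h/p = 6.626 × 10⁻³⁴ / 2.142 × 10⁻²² = 3.09 × 10⁻¹² m = 3090 fm.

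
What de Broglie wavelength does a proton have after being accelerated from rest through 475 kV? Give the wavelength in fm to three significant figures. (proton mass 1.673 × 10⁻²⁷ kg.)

λ = 41.5 fm

KE = eV = 1.602 × 10⁻¹⁹ × 4.750 × 10⁵ = 7.610 × 10⁻¹⁴ J.
p = √(2mKE) = √(2 × 1.673 × 10⁻²⁷ × 7.610 × 10⁻¹⁴) = 1.596 × 10⁻²⁰ kg·m/s.
λ = h/p = 6.626 × 10⁻³⁴ / 1.596 × 10⁻²⁰ = 4.15 × 10⁻¹⁴ m = 41.5 fm.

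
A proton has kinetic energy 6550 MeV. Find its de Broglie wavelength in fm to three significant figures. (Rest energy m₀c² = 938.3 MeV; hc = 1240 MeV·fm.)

λ = 0.167 fm

Total energy E = KE + m₀c² = 6550 + 938.3 = 7488.3 MeV.
(pc)² = E² − (m₀c²)² = (7488.3)² − (938.3)² = 5.519 × 10⁷ MeV², so pc = 7429 MeV.
λ = hc/(pc) = 1240 MeV·fm / 7429 MeV = 0.167 fm.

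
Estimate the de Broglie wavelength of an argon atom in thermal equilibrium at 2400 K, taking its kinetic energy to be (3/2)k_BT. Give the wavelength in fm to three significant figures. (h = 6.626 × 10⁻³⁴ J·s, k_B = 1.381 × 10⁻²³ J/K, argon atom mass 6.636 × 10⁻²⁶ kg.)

λ = 8160 fm

KE = (3/2)k_BT = 1.5 × 1.381 × 10⁻²³ × 2400 = 4.972 × 10⁻²⁰ J.
p = √(2mKE) = √(2 × 6.636 × 10⁻²⁶ × 4.972 × 10⁻²⁰) = 8.123 × 10⁻²³ kg·m/s.
λ = h/p = 8.16 × 10⁻¹² m = 8160 fm.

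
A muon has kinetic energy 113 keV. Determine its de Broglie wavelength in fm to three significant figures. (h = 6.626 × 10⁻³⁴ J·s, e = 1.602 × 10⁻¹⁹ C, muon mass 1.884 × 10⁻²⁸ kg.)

λ = 254 fm

KE = 113 keV = 1.810 × 10⁻¹⁴ J.
p = √(2mKE) = √(2 × 1.884 × 10⁻²⁸ × 1.810 × 10⁻¹⁴) = 2.612 × 10⁻²¹ kg·m/s.
λ = h/p = 6.626 × 10⁻³⁴ / 2.612 × 10⁻²¹ = 2.54 × 10⁻¹³ m = 254 fm.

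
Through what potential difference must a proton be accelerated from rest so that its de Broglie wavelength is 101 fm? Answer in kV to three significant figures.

V = 80.3 kV

p = h/λ = 6.626 × 10⁻³⁴ / 1.010 × 10⁻¹³ = 6.560 × 10⁻²¹ kg·m/s.
KE = p²/(2m) = 1.286 × 10⁻¹⁴ J.
V = KE/e = 1.286 × 10⁻¹⁴ / (1.602 × 10⁻¹⁹) = 80.3 kV.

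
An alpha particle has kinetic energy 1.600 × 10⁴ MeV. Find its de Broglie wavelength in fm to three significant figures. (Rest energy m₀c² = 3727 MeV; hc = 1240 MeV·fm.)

Total energy E = KE + m₀c² = 1.600 × 10⁴ + 3727 = 19727 MeV.
(pc)² = E² − (m₀c²)² = (19727)² − (3727)² = 3.753 × 10⁸ MeV², so pc = 1.937 × 10⁴ MeV.
λ = hc/(pc) = 1240 MeV·fm / 1.937 × 10⁴ MeV = 0.0640 fm.

λ = 0.0640 fm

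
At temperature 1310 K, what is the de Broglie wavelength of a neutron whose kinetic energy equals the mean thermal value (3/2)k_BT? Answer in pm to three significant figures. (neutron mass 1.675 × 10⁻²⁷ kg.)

KE = (3/2)k_BT = 1.5 × 1.381 × 10⁻²³ × 1310 = 2.714 × 10⁻²⁰ J.
p = √(2mKE) = √(2 × 1.675 × 10⁻²⁷ × 2.714 × 10⁻²⁰) = 9.535 × 10⁻²⁴ kg·m/s.
λ = h/p = 6.95 × 10⁻¹¹ m = 69.5 pm.

λ = 69.5 pm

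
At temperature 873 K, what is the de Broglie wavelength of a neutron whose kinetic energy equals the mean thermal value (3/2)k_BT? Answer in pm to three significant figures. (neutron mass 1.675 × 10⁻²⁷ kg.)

KE = (3/2)k_BT = 1.5 × 1.381 × 10⁻²³ × 873 = 1.808 × 10⁻²⁰ J.
p = √(2mKE) = √(2 × 1.675 × 10⁻²⁷ × 1.808 × 10⁻²⁰) = 7.783 × 10⁻²⁴ kg·m/s.
λ = h/p = 8.51 × 10⁻¹¹ m = 85.1 pm.

λ = 85.1 pm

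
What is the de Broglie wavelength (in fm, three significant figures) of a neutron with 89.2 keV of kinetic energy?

λ = 95.8 fm

KE = 89.2 keV = 1.429 × 10⁻¹⁴ J.
p = √(2mKE) = √(2 × 1.675 × 10⁻²⁷ × 1.429 × 10⁻¹⁴) = 6.919 × 10⁻²¹ kg·m/s.
λ = h/p = 6.626 × 10⁻³⁴ / 6.919 × 10⁻²¹ = 9.58 × 10⁻¹⁴ m = 95.8 fm.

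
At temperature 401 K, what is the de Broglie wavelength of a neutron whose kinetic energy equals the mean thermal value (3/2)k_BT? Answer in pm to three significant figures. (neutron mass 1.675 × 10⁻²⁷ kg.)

λ = 126 pm

KE = (3/2)k_BT = 1.5 × 1.381 × 10⁻²³ × 401 = 8.307 × 10⁻²¹ J.
p = √(2mKE) = √(2 × 1.675 × 10⁻²⁷ × 8.307 × 10⁻²¹) = 5.275 × 10⁻²⁴ kg·m/s.
λ = h/p = 1.26 × 10⁻¹⁰ m = 126 pm.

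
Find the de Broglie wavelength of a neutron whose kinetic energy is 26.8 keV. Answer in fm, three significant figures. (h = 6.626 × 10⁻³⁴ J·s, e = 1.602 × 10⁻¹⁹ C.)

λ = 175 fm

KE = 26.8 keV = 4.293 × 10⁻¹⁵ J.
p = √(2mKE) = √(2 × 1.675 × 10⁻²⁷ × 4.293 × 10⁻¹⁵) = 3.792 × 10⁻²¹ kg·m/s.
λ = h/p = 6.626 × 10⁻³⁴ / 3.792 × 10⁻²¹ = 1.75 × 10⁻¹³ m = 175 fm.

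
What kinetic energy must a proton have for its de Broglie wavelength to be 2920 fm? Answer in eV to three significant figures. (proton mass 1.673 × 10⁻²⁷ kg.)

p = h/λ = 6.626 × 10⁻³⁴ / 2.920 × 10⁻¹² = 2.269 × 10⁻²² kg·m/s.
KE = p²/(2m) = (2.269 × 10⁻²²)² / (2 × 1.673 × 10⁻²⁷) = 1.539 × 10⁻¹⁷ J = 96.1 eV.

KE = 96.1 eV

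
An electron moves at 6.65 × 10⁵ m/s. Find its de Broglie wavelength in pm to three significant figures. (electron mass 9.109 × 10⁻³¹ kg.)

λ = 1090 pm

p = mv = 9.109 × 10⁻³¹ × 6.65 × 10⁵ = 6.057 × 10⁻²⁵ kg·m/s.
λ = h/p = 6.626 × 10⁻³⁴ / 6.057 × 10⁻²⁵ = 1.09 × 10⁻⁹ m = 1090 pm.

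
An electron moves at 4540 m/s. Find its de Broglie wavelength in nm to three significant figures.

p = mv = 9.109 × 10⁻³¹ × 4540 = 4.135 × 10⁻²⁷ kg·m/s.
λ = h/p = 6.626 × 10⁻³⁴ / 4.135 × 10⁻²⁷ = 1.60 × 10⁻⁷ m = 160 nm.

λ = 160 nm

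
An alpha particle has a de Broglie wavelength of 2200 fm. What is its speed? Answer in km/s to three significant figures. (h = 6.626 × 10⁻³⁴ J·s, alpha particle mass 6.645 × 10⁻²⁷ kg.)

v = 45.3 km/s

p = h/λ = 6.626 × 10⁻³⁴ / 2.200 × 10⁻¹² = 3.012 × 10⁻²² kg·m/s.
v = p/m = 3.012 × 10⁻²² / 6.645 × 10⁻²⁷ = 4.53 × 10⁴ m/s = 45.3 km/s.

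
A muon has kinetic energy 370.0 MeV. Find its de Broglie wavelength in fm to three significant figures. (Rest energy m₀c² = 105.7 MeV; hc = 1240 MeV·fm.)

λ = 2.67 fm

Total energy E = KE + m₀c² = 370.0 + 105.7 = 475.7 MeV.
(pc)² = E² − (m₀c²)² = (475.7)² − (105.7)² = 2.151 × 10⁵ MeV², so pc = 463.8 MeV.
λ = hc/(pc) = 1240 MeV·fm / 463.8 MeV = 2.67 fm.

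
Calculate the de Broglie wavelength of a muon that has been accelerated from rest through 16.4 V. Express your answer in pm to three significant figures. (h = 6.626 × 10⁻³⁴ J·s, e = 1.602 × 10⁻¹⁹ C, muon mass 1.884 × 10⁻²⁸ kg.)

λ = 21.1 pm

KE = eV = 1.602 × 10⁻¹⁹ × 16.40 = 2.627 × 10⁻¹⁸ J.
p = √(2mKE) = √(2 × 1.884 × 10⁻²⁸ × 2.627 × 10⁻¹⁸) = 3.146 × 10⁻²³ kg·m/s.
λ = h/p = 6.626 × 10⁻³⁴ / 3.146 × 10⁻²³ = 2.11 × 10⁻¹¹ m = 21.1 pm.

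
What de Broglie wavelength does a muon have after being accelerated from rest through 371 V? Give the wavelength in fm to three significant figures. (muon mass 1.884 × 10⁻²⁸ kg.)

KE = eV = 1.602 × 10⁻¹⁹ × 371.0 = 5.943 × 10⁻¹⁷ J.
p = √(2mKE) = √(2 × 1.884 × 10⁻²⁸ × 5.943 × 10⁻¹⁷) = 1.496 × 10⁻²² kg·m/s.
λ = h/p = 6.626 × 10⁻³⁴ / 1.496 × 10⁻²² = 4.43 × 10⁻¹² m = 4430 fm.

λ = 4430 fm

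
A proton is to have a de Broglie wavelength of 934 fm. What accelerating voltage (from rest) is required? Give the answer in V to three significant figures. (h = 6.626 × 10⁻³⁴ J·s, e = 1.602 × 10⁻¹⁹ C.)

p = h/λ = 6.626 × 10⁻³⁴ / 9.340 × 10⁻¹³ = 7.094 × 10⁻²² kg·m/s.
KE = p²/(2m) = 1.504 × 10⁻¹⁶ J.
V = KE/e = 1.504 × 10⁻¹⁶ / (1.602 × 10⁻¹⁹) = 939 V.

V = 939 V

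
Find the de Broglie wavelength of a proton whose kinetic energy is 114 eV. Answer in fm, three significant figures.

KE = 114 eV = 1.826 × 10⁻¹⁷ J.
p = √(2mKE) = √(2 × 1.673 × 10⁻²⁷ × 1.826 × 10⁻¹⁷) = 2.472 × 10⁻²² kg·m/s.
λ = h/p = 6.626 × 10⁻³⁴ / 2.472 × 10⁻²² = 2.68 × 10⁻¹² m = 2680 fm.

λ = 2680 fm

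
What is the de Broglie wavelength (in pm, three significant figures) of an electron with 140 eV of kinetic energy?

λ = 104 pm

KE = 140 eV = 2.243 × 10⁻¹⁷ J.
p = √(2mKE) = √(2 × 9.109 × 10⁻³¹ × 2.243 × 10⁻¹⁷) = 6.392 × 10⁻²⁴ kg·m/s.
λ = h/p = 6.626 × 10⁻³⁴ / 6.392 × 10⁻²⁴ = 1.04 × 10⁻¹⁰ m = 104 pm.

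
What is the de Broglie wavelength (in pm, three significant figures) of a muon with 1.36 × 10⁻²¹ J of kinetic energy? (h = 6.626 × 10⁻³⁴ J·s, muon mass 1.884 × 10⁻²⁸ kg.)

p = √(2mKE) = √(2 × 1.884 × 10⁻²⁸ × 1.360 × 10⁻²¹) = 7.159 × 10⁻²⁵ kg·m/s.
λ = h/p = 6.626 × 10⁻³⁴ / 7.159 × 10⁻²⁵ = 9.26 × 10⁻¹⁰ m = 926 pm.

λ = 926 pm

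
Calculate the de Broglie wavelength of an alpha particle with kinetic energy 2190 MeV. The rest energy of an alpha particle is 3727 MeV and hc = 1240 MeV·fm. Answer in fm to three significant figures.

Total energy E = KE + m₀c² = 2190 + 3727 = 5917 MeV.
(pc)² = E² − (m₀c²)² = (5917)² − (3727)² = 2.112 × 10⁷ MeV², so pc = 4596 MeV.
λ = hc/(pc) = 1240 MeV·fm / 4596 MeV = 0.270 fm.

λ = 0.270 fm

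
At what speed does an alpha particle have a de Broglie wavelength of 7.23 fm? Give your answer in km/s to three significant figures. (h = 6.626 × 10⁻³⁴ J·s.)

p = h/λ = 6.626 × 10⁻³⁴ / 7.230 × 10⁻¹⁵ = 9.165 × 10⁻²⁰ kg·m/s.
v = p/m = 9.165 × 10⁻²⁰ / 6.645 × 10⁻²⁷ = 1.38 × 10⁷ m/s = 1.38 × 10⁴ km/s.

v = 1.38 × 10⁴ km/s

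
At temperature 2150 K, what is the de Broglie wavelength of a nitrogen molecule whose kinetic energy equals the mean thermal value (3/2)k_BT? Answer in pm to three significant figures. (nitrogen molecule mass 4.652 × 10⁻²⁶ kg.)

KE = (3/2)k_BT = 1.5 × 1.381 × 10⁻²³ × 2150 = 4.454 × 10⁻²⁰ J.
p = √(2mKE) = √(2 × 4.652 × 10⁻²⁶ × 4.454 × 10⁻²⁰) = 6.437 × 10⁻²³ kg·m/s.
λ = h/p = 1.03 × 10⁻¹¹ m = 10.3 pm.

λ = 10.3 pm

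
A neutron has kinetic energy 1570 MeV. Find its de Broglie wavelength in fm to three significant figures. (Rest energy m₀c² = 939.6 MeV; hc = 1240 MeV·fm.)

Total energy E = KE + m₀c² = 1570 + 939.6 = 2509.6 MeV.
(pc)² = E² − (m₀c²)² = (2509.6)² − (939.6)² = 5.415 × 10⁶ MeV², so pc = 2327 MeV.
λ = hc/(pc) = 1240 MeV·fm / 2327 MeV = 0.533 fm.

λ = 0.533 fm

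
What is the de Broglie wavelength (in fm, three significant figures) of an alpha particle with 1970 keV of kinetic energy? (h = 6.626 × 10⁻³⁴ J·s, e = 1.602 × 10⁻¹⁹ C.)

λ = 10.2 fm

KE = 1970 keV = 3.156 × 10⁻¹³ J.
p = √(2mKE) = √(2 × 6.645 × 10⁻²⁷ × 3.156 × 10⁻¹³) = 6.476 × 10⁻²⁰ kg·m/s.
λ = h/p = 6.626 × 10⁻³⁴ / 6.476 × 10⁻²⁰ = 1.02 × 10⁻¹⁴ m = 10.2 fm.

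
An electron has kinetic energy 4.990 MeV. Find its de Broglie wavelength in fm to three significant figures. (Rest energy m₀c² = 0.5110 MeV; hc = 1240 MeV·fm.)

Total energy E = KE + m₀c² = 4.990 + 0.5110 = 5.5010 MeV.
(pc)² = E² − (m₀c²)² = (5.5010)² − (0.5110)² = 30.00 MeV², so pc = 5.477 MeV.
λ = hc/(pc) = 1240 MeV·fm / 5.477 MeV = 226 fm.

λ = 226 fm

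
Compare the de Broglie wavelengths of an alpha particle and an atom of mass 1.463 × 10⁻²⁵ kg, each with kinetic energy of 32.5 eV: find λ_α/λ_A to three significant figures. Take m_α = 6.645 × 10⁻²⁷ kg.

λ_α/λ_A = 4.69

At fixed KE, p = √(2mKE) so λ = h/p ∝ 1/√m.
λ_α/λ_A = √(m_A/m_α) = √(1.463 × 10⁻²⁵/6.645 × 10⁻²⁷) = √(22.02) = 4.69.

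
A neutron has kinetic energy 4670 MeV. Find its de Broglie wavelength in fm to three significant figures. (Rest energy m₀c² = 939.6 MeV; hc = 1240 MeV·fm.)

λ = 0.224 fm

Total energy E = KE + m₀c² = 4670 + 939.6 = 5609.6 MeV.
(pc)² = E² − (m₀c²)² = (5609.6)² − (939.6)² = 3.058 × 10⁷ MeV², so pc = 5530 MeV.
λ = hc/(pc) = 1240 MeV·fm / 5530 MeV = 0.224 fm.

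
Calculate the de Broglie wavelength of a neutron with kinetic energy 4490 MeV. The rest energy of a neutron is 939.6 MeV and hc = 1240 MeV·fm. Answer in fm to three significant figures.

λ = 0.232 fm

Total energy E = KE + m₀c² = 4490 + 939.6 = 5429.6 MeV.
(pc)² = E² − (m₀c²)² = (5429.6)² − (939.6)² = 2.860 × 10⁷ MeV², so pc = 5348 MeV.
λ = hc/(pc) = 1240 MeV·fm / 5348 MeV = 0.232 fm.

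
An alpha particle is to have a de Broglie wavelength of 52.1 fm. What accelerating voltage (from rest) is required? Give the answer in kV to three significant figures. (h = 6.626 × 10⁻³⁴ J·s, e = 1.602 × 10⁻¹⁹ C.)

p = h/λ = 6.626 × 10⁻³⁴ / 5.210 × 10⁻¹⁴ = 1.272 × 10⁻²⁰ kg·m/s.
KE = p²/(2m) = 1.217 × 10⁻¹⁴ J.
V = KE/2e = 1.217 × 10⁻¹⁴ / (2 × 1.602 × 10⁻¹⁹) = 38.0 kV.

V = 38.0 kV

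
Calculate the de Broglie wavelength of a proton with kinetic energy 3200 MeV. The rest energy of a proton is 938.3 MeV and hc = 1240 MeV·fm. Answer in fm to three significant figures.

Total energy E = KE + m₀c² = 3200 + 938.3 = 4138.3 MeV.
(pc)² = E² − (m₀c²)² = (4138.3)² − (938.3)² = 1.625 × 10⁷ MeV², so pc = 4031 MeV.
λ = hc/(pc) = 1240 MeV·fm / 4031 MeV = 0.308 fm.

λ = 0.308 fm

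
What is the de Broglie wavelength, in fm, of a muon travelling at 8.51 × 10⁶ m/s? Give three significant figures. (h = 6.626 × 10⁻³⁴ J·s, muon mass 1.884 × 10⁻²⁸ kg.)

λ = 413 fm

p = mv = 1.884 × 10⁻²⁸ × 8.51 × 10⁶ = 1.603 × 10⁻²¹ kg·m/s.
λ = h/p = 6.626 × 10⁻³⁴ / 1.603 × 10⁻²¹ = 4.13 × 10⁻¹³ m = 413 fm.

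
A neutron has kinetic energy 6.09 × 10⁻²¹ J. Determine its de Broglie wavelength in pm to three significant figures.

λ = 147 pm

p = √(2mKE) = √(2 × 1.675 × 10⁻²⁷ × 6.090 × 10⁻²¹) = 4.517 × 10⁻²⁴ kg·m/s.
λ = h/p = 6.626 × 10⁻³⁴ / 4.517 × 10⁻²⁴ = 1.47 × 10⁻¹⁰ m = 147 pm.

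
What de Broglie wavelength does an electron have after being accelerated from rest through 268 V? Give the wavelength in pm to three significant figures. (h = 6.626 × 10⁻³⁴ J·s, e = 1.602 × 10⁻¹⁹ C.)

KE = eV = 1.602 × 10⁻¹⁹ × 268.0 = 4.293 × 10⁻¹⁷ J.
p = √(2mKE) = √(2 × 9.109 × 10⁻³¹ × 4.293 × 10⁻¹⁷) = 8.844 × 10⁻²⁴ kg·m/s.
λ = h/p = 6.626 × 10⁻³⁴ / 8.844 × 10⁻²⁴ = 7.49 × 10⁻¹¹ m = 74.9 pm.

λ = 74.9 pm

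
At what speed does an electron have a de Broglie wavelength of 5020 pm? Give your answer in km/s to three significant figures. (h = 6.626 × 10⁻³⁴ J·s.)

v = 145 km/s

p = h/λ = 6.626 × 10⁻³⁴ / 5.020 × 10⁻⁹ = 1.320 × 10⁻²⁵ kg·m/s.
v = p/m = 1.320 × 10⁻²⁵ / 9.109 × 10⁻³¹ = 1.45 × 10⁵ m/s = 145 km/s.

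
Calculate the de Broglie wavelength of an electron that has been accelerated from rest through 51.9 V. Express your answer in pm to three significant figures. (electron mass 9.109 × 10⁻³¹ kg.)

λ = 170 pm

KE = eV = 1.602 × 10⁻¹⁹ × 51.90 = 8.314 × 10⁻¹⁸ J.
p = √(2mKE) = √(2 × 9.109 × 10⁻³¹ × 8.314 × 10⁻¹⁸) = 3.892 × 10⁻²⁴ kg·m/s.
λ = h/p = 6.626 × 10⁻³⁴ / 3.892 × 10⁻²⁴ = 1.70 × 10⁻¹⁰ m = 170 pm.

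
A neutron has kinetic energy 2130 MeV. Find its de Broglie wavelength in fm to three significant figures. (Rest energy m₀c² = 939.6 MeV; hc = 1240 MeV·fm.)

Total energy E = KE + m₀c² = 2130 + 939.6 = 3069.6 MeV.
(pc)² = E² − (m₀c²)² = (3069.6)² − (939.6)² = 8.540 × 10⁶ MeV², so pc = 2922 MeV.
λ = hc/(pc) = 1240 MeV·fm / 2922 MeV = 0.424 fm.

λ = 0.424 fm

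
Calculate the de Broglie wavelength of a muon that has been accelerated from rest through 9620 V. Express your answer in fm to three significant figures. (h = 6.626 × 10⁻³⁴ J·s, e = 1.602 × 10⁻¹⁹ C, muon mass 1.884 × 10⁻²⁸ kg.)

KE = eV = 1.602 × 10⁻¹⁹ × 9620 = 1.541 × 10⁻¹⁵ J.
p = √(2mKE) = √(2 × 1.884 × 10⁻²⁸ × 1.541 × 10⁻¹⁵) = 7.620 × 10⁻²² kg·m/s.
λ = h/p = 6.626 × 10⁻³⁴ / 7.620 × 10⁻²² = 8.70 × 10⁻¹³ m = 870 fm.

λ = 870 fm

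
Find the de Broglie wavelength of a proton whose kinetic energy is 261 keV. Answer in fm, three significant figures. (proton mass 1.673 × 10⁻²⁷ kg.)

λ = 56.0 fm

KE = 261 keV = 4.181 × 10⁻¹⁴ J.
p = √(2mKE) = √(2 × 1.673 × 10⁻²⁷ × 4.181 × 10⁻¹⁴) = 1.183 × 10⁻²⁰ kg·m/s.
λ = h/p = 6.626 × 10⁻³⁴ / 1.183 × 10⁻²⁰ = 5.60 × 10⁻¹⁴ m = 56.0 fm.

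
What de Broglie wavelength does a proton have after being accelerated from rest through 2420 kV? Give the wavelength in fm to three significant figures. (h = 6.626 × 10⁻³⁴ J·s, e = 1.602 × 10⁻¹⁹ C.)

λ = 18.4 fm

KE = eV = 1.602 × 10⁻¹⁹ × 2.420 × 10⁶ = 3.877 × 10⁻¹³ J.
p = √(2mKE) = √(2 × 1.673 × 10⁻²⁷ × 3.877 × 10⁻¹³) = 3.602 × 10⁻²⁰ kg·m/s.
λ = h/p = 6.626 × 10⁻³⁴ / 3.602 × 10⁻²⁰ = 1.84 × 10⁻¹⁴ m = 18.4 fm.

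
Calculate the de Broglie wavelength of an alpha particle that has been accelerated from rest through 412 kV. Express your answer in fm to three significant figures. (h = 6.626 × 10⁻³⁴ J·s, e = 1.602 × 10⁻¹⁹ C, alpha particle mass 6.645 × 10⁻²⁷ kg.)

KE = 2eV = 2 × 1.602 × 10⁻¹⁹ × 4.120 × 10⁵ = 1.320 × 10⁻¹³ J.
p = √(2mKE) = √(2 × 6.645 × 10⁻²⁷ × 1.320 × 10⁻¹³) = 4.188 × 10⁻²⁰ kg·m/s.
λ = h/p = 6.626 × 10⁻³⁴ / 4.188 × 10⁻²⁰ = 1.58 × 10⁻¹⁴ m = 15.8 fm.

λ = 15.8 fm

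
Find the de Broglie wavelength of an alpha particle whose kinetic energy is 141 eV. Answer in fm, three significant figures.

KE = 141 eV = 2.259 × 10⁻¹⁷ J.
p = √(2mKE) = √(2 × 6.645 × 10⁻²⁷ × 2.259 × 10⁻¹⁷) = 5.479 × 10⁻²² kg·m/s.
λ = h/p = 6.626 × 10⁻³⁴ / 5.479 × 10⁻²² = 1.21 × 10⁻¹² m = 1210 fm.

λ = 1210 fm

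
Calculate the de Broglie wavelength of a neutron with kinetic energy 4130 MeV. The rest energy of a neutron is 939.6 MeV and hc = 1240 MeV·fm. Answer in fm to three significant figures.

Total energy E = KE + m₀c² = 4130 + 939.6 = 5069.6 MeV.
(pc)² = E² − (m₀c²)² = (5069.6)² − (939.6)² = 2.482 × 10⁷ MeV², so pc = 4982 MeV.
λ = hc/(pc) = 1240 MeV·fm / 4982 MeV = 0.249 fm.

λ = 0.249 fm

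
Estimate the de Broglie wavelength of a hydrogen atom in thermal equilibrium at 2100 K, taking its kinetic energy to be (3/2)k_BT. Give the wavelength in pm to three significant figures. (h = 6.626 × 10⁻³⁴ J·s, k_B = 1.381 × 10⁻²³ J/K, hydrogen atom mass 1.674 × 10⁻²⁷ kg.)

λ = 54.9 pm

KE = (3/2)k_BT = 1.5 × 1.381 × 10⁻²³ × 2100 = 4.350 × 10⁻²⁰ J.
p = √(2mKE) = √(2 × 1.674 × 10⁻²⁷ × 4.350 × 10⁻²⁰) = 1.207 × 10⁻²³ kg·m/s.
λ = h/p = 5.49 × 10⁻¹¹ m = 54.9 pm.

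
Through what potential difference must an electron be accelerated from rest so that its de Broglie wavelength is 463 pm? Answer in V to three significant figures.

V = 7.02 V

p = h/λ = 6.626 × 10⁻³⁴ / 4.630 × 10⁻¹⁰ = 1.431 × 10⁻²⁴ kg·m/s.
KE = p²/(2m) = 1.124 × 10⁻¹⁸ J.
V = KE/e = 1.124 × 10⁻¹⁸ / (1.602 × 10⁻¹⁹) = 7.02 V.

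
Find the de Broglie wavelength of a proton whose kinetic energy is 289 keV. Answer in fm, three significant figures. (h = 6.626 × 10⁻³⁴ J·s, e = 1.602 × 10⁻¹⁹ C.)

λ = 53.2 fm

KE = 289 keV = 4.630 × 10⁻¹⁴ J.
p = √(2mKE) = √(2 × 1.673 × 10⁻²⁷ × 4.630 × 10⁻¹⁴) = 1.245 × 10⁻²⁰ kg·m/s.
λ = h/p = 6.626 × 10⁻³⁴ / 1.245 × 10⁻²⁰ = 5.32 × 10⁻¹⁴ m = 53.2 fm.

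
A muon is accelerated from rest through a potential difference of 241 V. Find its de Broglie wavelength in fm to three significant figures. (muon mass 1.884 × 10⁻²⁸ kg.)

KE = eV = 1.602 × 10⁻¹⁹ × 241.0 = 3.861 × 10⁻¹⁷ J.
p = √(2mKE) = √(2 × 1.884 × 10⁻²⁸ × 3.861 × 10⁻¹⁷) = 1.206 × 10⁻²² kg·m/s.
λ = h/p = 6.626 × 10⁻³⁴ / 1.206 × 10⁻²² = 5.49 × 10⁻¹² m = 5490 fm.

λ = 5490 fm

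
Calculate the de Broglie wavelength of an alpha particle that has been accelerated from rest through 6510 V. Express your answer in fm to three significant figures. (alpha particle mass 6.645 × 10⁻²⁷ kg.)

λ = 126 fm

KE = 2eV = 2 × 1.602 × 10⁻¹⁹ × 6510 = 2.086 × 10⁻¹⁵ J.
p = √(2mKE) = √(2 × 6.645 × 10⁻²⁷ × 2.086 × 10⁻¹⁵) = 5.265 × 10⁻²¹ kg·m/s.
λ = h/p = 6.626 × 10⁻³⁴ / 5.265 × 10⁻²¹ = 1.26 × 10⁻¹³ m = 126 fm.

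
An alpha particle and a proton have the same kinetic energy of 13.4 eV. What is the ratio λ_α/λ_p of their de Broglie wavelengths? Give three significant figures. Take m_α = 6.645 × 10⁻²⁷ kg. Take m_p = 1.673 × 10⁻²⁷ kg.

At fixed KE, p = √(2mKE) so λ = h/p ∝ 1/√m.
λ_α/λ_p = √(m_p/m_α) = √(1.673 × 10⁻²⁷/6.645 × 10⁻²⁷) = √(0.2518) = 0.502.

λ_α/λ_p = 0.502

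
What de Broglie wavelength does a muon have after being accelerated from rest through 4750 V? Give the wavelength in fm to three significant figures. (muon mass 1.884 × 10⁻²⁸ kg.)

λ = 1240 fm

KE = eV = 1.602 × 10⁻¹⁹ × 4750 = 7.610 × 10⁻¹⁶ J.
p = √(2mKE) = √(2 × 1.884 × 10⁻²⁸ × 7.610 × 10⁻¹⁶) = 5.355 × 10⁻²² kg·m/s.
λ = h/p = 6.626 × 10⁻³⁴ / 5.355 × 10⁻²² = 1.24 × 10⁻¹² m = 1240 fm.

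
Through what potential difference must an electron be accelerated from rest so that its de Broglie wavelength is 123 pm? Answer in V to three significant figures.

V = 99.4 V

p = h/λ = 6.626 × 10⁻³⁴ / 1.230 × 10⁻¹⁰ = 5.387 × 10⁻²⁴ kg·m/s.
KE = p²/(2m) = 1.593 × 10⁻¹⁷ J.
V = KE/e = 1.593 × 10⁻¹⁷ / (1.602 × 10⁻¹⁹) = 99.4 V.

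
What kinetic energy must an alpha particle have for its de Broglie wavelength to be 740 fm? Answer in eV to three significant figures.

p = h/λ = 6.626 × 10⁻³⁴ / 7.400 × 10⁻¹³ = 8.954 × 10⁻²² kg·m/s.
KE = p²/(2m) = (8.954 × 10⁻²²)² / (2 × 6.645 × 10⁻²⁷) = 6.033 × 10⁻¹⁷ J = 377 eV.

KE = 377 eV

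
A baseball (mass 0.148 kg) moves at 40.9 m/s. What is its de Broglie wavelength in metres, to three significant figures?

p = mv = 0.148 × 40.9 = 6.053 kg·m/s.
λ = h/p = 6.626 × 10⁻³⁴ / 6.053 = 1.09 × 10⁻³⁴ m.

λ = 1.09 × 10⁻³⁴ m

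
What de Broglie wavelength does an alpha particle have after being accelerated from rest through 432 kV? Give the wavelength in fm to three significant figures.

λ = 15.4 fm

KE = 2eV = 2 × 1.602 × 10⁻¹⁹ × 4.320 × 10⁵ = 1.384 × 10⁻¹³ J.
p = √(2mKE) = √(2 × 6.645 × 10⁻²⁷ × 1.384 × 10⁻¹³) = 4.289 × 10⁻²⁰ kg·m/s.
λ = h/p = 6.626 × 10⁻³⁴ / 4.289 × 10⁻²⁰ = 1.54 × 10⁻¹⁴ m = 15.4 fm.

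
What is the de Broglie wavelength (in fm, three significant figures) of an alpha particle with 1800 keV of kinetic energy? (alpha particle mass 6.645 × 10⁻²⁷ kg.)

KE = 1800 keV = 2.884 × 10⁻¹³ J.
p = √(2mKE) = √(2 × 6.645 × 10⁻²⁷ × 2.884 × 10⁻¹³) = 6.191 × 10⁻²⁰ kg·m/s.
λ = h/p = 6.626 × 10⁻³⁴ / 6.191 × 10⁻²⁰ = 1.07 × 10⁻¹⁴ m = 10.7 fm.

λ = 10.7 fm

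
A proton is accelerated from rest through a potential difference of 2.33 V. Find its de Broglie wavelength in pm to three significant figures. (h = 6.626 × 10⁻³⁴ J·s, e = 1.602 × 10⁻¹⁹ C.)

λ = 18.7 pm

KE = eV = 1.602 × 10⁻¹⁹ × 2.330 = 3.733 × 10⁻¹⁹ J.
p = √(2mKE) = √(2 × 1.673 × 10⁻²⁷ × 3.733 × 10⁻¹⁹) = 3.534 × 10⁻²³ kg·m/s.
λ = h/p = 6.626 × 10⁻³⁴ / 3.534 × 10⁻²³ = 1.87 × 10⁻¹¹ m = 18.7 pm.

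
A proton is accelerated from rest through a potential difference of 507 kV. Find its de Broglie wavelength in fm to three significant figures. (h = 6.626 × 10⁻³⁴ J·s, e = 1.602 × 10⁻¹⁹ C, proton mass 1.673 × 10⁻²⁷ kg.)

KE = eV = 1.602 × 10⁻¹⁹ × 5.070 × 10⁵ = 8.122 × 10⁻¹⁴ J.
p = √(2mKE) = √(2 × 1.673 × 10⁻²⁷ × 8.122 × 10⁻¹⁴) = 1.649 × 10⁻²⁰ kg·m/s.
λ = h/p = 6.626 × 10⁻³⁴ / 1.649 × 10⁻²⁰ = 4.02 × 10⁻¹⁴ m = 40.2 fm.

λ = 40.2 fm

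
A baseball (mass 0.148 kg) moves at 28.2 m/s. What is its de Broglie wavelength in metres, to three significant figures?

p = mv = 0.148 × 28.2 = 4.174 kg·m/s.
λ = h/p = 6.626 × 10⁻³⁴ / 4.174 = 1.59 × 10⁻³⁴ m.

λ = 1.59 × 10⁻³⁴ m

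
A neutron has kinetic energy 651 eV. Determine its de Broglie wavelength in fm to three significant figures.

KE = 651 eV = 1.043 × 10⁻¹⁶ J.
p = √(2mKE) = √(2 × 1.675 × 10⁻²⁷ × 1.043 × 10⁻¹⁶) = 5.911 × 10⁻²² kg·m/s.
λ = h/p = 6.626 × 10⁻³⁴ / 5.911 × 10⁻²² = 1.12 × 10⁻¹² m = 1120 fm.

λ = 1120 fm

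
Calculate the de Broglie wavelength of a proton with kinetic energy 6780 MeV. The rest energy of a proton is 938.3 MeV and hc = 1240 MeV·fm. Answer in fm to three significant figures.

λ = 0.162 fm

Total energy E = KE + m₀c² = 6780 + 938.3 = 7718.3 MeV.
(pc)² = E² − (m₀c²)² = (7718.3)² − (938.3)² = 5.869 × 10⁷ MeV², so pc = 7661 MeV.
λ = hc/(pc) = 1240 MeV·fm / 7661 MeV = 0.162 fm.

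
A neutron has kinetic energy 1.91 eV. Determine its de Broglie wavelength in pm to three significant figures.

KE = 1.91 eV = 3.060 × 10⁻¹⁹ J.
p = √(2mKE) = √(2 × 1.675 × 10⁻²⁷ × 3.060 × 10⁻¹⁹) = 3.202 × 10⁻²³ kg·m/s.
λ = h/p = 6.626 × 10⁻³⁴ / 3.202 × 10⁻²³ = 2.07 × 10⁻¹¹ m = 20.7 pm.

λ = 20.7 pm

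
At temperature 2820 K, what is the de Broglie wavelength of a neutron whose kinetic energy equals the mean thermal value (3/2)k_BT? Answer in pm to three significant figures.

λ = 47.4 pm

KE = (3/2)k_BT = 1.5 × 1.381 × 10⁻²³ × 2820 = 5.842 × 10⁻²⁰ J.
p = √(2mKE) = √(2 × 1.675 × 10⁻²⁷ × 5.842 × 10⁻²⁰) = 1.399 × 10⁻²³ kg·m/s.
λ = h/p = 4.74 × 10⁻¹¹ m = 47.4 pm.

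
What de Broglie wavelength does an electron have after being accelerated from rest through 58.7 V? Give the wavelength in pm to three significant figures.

KE = eV = 1.602 × 10⁻¹⁹ × 58.70 = 9.404 × 10⁻¹⁸ J.
p = √(2mKE) = √(2 × 9.109 × 10⁻³¹ × 9.404 × 10⁻¹⁸) = 4.139 × 10⁻²⁴ kg·m/s.
λ = h/p = 6.626 × 10⁻³⁴ / 4.139 × 10⁻²⁴ = 1.60 × 10⁻¹⁰ m = 160 pm.

λ = 160 pm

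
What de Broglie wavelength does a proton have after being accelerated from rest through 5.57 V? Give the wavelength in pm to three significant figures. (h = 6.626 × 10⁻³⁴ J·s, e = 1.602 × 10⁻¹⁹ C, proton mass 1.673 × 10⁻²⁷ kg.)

KE = eV = 1.602 × 10⁻¹⁹ × 5.570 = 8.923 × 10⁻¹⁹ J.
p = √(2mKE) = √(2 × 1.673 × 10⁻²⁷ × 8.923 × 10⁻¹⁹) = 5.464 × 10⁻²³ kg·m/s.
λ = h/p = 6.626 × 10⁻³⁴ / 5.464 × 10⁻²³ = 1.21 × 10⁻¹¹ m = 12.1 pm.

λ = 12.1 pm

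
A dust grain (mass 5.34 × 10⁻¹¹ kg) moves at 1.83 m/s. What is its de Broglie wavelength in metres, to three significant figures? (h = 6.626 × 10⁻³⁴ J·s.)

λ = 6.78 × 10⁻²⁴ m

p = mv = 5.34 × 10⁻¹¹ × 1.83 = 9.772 × 10⁻¹¹ kg·m/s.
λ = h/p = 6.626 × 10⁻³⁴ / 9.772 × 10⁻¹¹ = 6.78 × 10⁻²⁴ m.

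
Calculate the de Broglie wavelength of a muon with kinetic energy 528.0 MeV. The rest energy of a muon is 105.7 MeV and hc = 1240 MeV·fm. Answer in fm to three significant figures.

λ = 1.98 fm

Total energy E = KE + m₀c² = 528.0 + 105.7 = 633.7 MeV.
(pc)² = E² − (m₀c²)² = (633.7)² − (105.7)² = 3.904 × 10⁵ MeV², so pc = 624.8 MeV.
λ = hc/(pc) = 1240 MeV·fm / 624.8 MeV = 1.98 fm.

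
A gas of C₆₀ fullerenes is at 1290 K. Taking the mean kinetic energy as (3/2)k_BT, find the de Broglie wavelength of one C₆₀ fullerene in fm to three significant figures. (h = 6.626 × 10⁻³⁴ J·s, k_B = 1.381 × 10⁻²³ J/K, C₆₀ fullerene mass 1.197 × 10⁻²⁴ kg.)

λ = 2620 fm

KE = (3/2)k_BT = 1.5 × 1.381 × 10⁻²³ × 1290 = 2.672 × 10⁻²⁰ J.
p = √(2mKE) = √(2 × 1.197 × 10⁻²⁴ × 2.672 × 10⁻²⁰) = 2.529 × 10⁻²² kg·m/s.
λ = h/p = 2.62 × 10⁻¹² m = 2620 fm.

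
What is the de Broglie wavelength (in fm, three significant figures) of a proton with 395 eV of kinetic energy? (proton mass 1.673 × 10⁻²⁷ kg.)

λ = 1440 fm

KE = 395 eV = 6.328 × 10⁻¹⁷ J.
p = √(2mKE) = √(2 × 1.673 × 10⁻²⁷ × 6.328 × 10⁻¹⁷) = 4.601 × 10⁻²² kg·m/s.
λ = h/p = 6.626 × 10⁻³⁴ / 4.601 × 10⁻²² = 1.44 × 10⁻¹² m = 1440 fm.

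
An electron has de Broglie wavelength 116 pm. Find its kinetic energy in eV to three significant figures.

p = h/λ = 6.626 × 10⁻³⁴ / 1.160 × 10⁻¹⁰ = 5.712 × 10⁻²⁴ kg·m/s.
KE = p²/(2m) = (5.712 × 10⁻²⁴)² / (2 × 9.109 × 10⁻³¹) = 1.791 × 10⁻¹⁷ J = 112 eV.

KE = 112 eV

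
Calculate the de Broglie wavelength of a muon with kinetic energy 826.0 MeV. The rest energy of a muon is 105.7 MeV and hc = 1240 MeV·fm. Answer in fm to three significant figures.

Total energy E = KE + m₀c² = 826.0 + 105.7 = 931.7 MeV.
(pc)² = E² − (m₀c²)² = (931.7)² − (105.7)² = 8.569 × 10⁵ MeV², so pc = 925.7 MeV.
λ = hc/(pc) = 1240 MeV·fm / 925.7 MeV = 1.34 fm.

λ = 1.34 fm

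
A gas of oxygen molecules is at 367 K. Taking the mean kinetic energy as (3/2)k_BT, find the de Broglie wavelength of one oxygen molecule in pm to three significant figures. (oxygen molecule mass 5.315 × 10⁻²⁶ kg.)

KE = (3/2)k_BT = 1.5 × 1.381 × 10⁻²³ × 367 = 7.602 × 10⁻²¹ J.
p = √(2mKE) = √(2 × 5.315 × 10⁻²⁶ × 7.602 × 10⁻²¹) = 2.843 × 10⁻²³ kg·m/s.
λ = h/p = 2.33 × 10⁻¹¹ m = 23.3 pm.

λ = 23.3 pm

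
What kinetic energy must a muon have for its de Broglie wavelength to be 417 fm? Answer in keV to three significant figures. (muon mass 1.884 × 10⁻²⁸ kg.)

KE = 41.8 keV

p = h/λ = 6.626 × 10⁻³⁴ / 4.170 × 10⁻¹³ = 1.589 × 10⁻²¹ kg·m/s.
KE = p²/(2m) = (1.589 × 10⁻²¹)² / (2 × 1.884 × 10⁻²⁸) = 6.701 × 10⁻¹⁵ J = 41.8 keV.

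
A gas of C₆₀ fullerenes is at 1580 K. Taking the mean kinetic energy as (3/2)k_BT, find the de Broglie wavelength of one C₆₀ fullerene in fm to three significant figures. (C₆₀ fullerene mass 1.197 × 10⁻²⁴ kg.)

λ = 2370 fm

KE = (3/2)k_BT = 1.5 × 1.381 × 10⁻²³ × 1580 = 3.273 × 10⁻²⁰ J.
p = √(2mKE) = √(2 × 1.197 × 10⁻²⁴ × 3.273 × 10⁻²⁰) = 2.799 × 10⁻²² kg·m/s.
λ = h/p = 2.37 × 10⁻¹² m = 2370 fm.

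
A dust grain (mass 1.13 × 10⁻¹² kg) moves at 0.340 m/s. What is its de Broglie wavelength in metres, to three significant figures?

λ = 1.72 × 10⁻²¹ m

p = mv = 1.13 × 10⁻¹² × 0.340 = 3.842 × 10⁻¹³ kg·m/s.
λ = h/p = 6.626 × 10⁻³⁴ / 3.842 × 10⁻¹³ = 1.72 × 10⁻²¹ m.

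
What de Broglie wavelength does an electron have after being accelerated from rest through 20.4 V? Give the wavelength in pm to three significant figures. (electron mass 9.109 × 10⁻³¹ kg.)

KE = eV = 1.602 × 10⁻¹⁹ × 20.40 = 3.268 × 10⁻¹⁸ J.
p = √(2mKE) = √(2 × 9.109 × 10⁻³¹ × 3.268 × 10⁻¹⁸) = 2.440 × 10⁻²⁴ kg·m/s.
λ = h/p = 6.626 × 10⁻³⁴ / 2.440 × 10⁻²⁴ = 2.72 × 10⁻¹⁰ m = 272 pm.

λ = 272 pm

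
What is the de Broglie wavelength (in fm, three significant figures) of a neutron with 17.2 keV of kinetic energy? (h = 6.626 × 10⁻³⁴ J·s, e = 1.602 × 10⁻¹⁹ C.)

λ = 218 fm

KE = 17.2 keV = 2.755 × 10⁻¹⁵ J.
p = √(2mKE) = √(2 × 1.675 × 10⁻²⁷ × 2.755 × 10⁻¹⁵) = 3.038 × 10⁻²¹ kg·m/s.
λ = h/p = 6.626 × 10⁻³⁴ / 3.038 × 10⁻²¹ = 2.18 × 10⁻¹³ m = 218 fm.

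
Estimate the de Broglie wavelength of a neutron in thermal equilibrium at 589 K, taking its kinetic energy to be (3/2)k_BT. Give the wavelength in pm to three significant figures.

λ = 104 pm

KE = (3/2)k_BT = 1.5 × 1.381 × 10⁻²³ × 589 = 1.220 × 10⁻²⁰ J.
p = √(2mKE) = √(2 × 1.675 × 10⁻²⁷ × 1.220 × 10⁻²⁰) = 6.393 × 10⁻²⁴ kg·m/s.
λ = h/p = 1.04 × 10⁻¹⁰ m = 104 pm.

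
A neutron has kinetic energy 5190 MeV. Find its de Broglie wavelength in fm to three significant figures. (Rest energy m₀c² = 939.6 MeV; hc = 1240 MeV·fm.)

λ = 0.205 fm

Total energy E = KE + m₀c² = 5190 + 939.6 = 6129.6 MeV.
(pc)² = E² − (m₀c²)² = (6129.6)² − (939.6)² = 3.669 × 10⁷ MeV², so pc = 6057 MeV.
λ = hc/(pc) = 1240 MeV·fm / 6057 MeV = 0.205 fm.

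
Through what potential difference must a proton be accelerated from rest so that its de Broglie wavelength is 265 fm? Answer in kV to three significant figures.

V = 11.7 kV

p = h/λ = 6.626 × 10⁻³⁴ / 2.650 × 10⁻¹³ = 2.500 × 10⁻²¹ kg·m/s.
KE = p²/(2m) = 1.868 × 10⁻¹⁵ J.
V = KE/e = 1.868 × 10⁻¹⁵ / (1.602 × 10⁻¹⁹) = 11.7 kV.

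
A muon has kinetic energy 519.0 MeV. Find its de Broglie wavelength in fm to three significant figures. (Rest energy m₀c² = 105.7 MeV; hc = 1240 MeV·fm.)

λ = 2.01 fm

Total energy E = KE + m₀c² = 519.0 + 105.7 = 624.7 MeV.
(pc)² = E² − (m₀c²)² = (624.7)² − (105.7)² = 3.791 × 10⁵ MeV², so pc = 615.7 MeV.
λ = hc/(pc) = 1240 MeV·fm / 615.7 MeV = 2.01 fm.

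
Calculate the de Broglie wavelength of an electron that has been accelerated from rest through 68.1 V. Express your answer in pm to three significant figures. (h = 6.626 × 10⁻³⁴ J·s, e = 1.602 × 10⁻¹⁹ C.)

λ = 149 pm

KE = eV = 1.602 × 10⁻¹⁹ × 68.10 = 1.091 × 10⁻¹⁷ J.
p = √(2mKE) = √(2 × 9.109 × 10⁻³¹ × 1.091 × 10⁻¹⁷) = 4.458 × 10⁻²⁴ kg·m/s.
λ = h/p = 6.626 × 10⁻³⁴ / 4.458 × 10⁻²⁴ = 1.49 × 10⁻¹⁰ m = 149 pm.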